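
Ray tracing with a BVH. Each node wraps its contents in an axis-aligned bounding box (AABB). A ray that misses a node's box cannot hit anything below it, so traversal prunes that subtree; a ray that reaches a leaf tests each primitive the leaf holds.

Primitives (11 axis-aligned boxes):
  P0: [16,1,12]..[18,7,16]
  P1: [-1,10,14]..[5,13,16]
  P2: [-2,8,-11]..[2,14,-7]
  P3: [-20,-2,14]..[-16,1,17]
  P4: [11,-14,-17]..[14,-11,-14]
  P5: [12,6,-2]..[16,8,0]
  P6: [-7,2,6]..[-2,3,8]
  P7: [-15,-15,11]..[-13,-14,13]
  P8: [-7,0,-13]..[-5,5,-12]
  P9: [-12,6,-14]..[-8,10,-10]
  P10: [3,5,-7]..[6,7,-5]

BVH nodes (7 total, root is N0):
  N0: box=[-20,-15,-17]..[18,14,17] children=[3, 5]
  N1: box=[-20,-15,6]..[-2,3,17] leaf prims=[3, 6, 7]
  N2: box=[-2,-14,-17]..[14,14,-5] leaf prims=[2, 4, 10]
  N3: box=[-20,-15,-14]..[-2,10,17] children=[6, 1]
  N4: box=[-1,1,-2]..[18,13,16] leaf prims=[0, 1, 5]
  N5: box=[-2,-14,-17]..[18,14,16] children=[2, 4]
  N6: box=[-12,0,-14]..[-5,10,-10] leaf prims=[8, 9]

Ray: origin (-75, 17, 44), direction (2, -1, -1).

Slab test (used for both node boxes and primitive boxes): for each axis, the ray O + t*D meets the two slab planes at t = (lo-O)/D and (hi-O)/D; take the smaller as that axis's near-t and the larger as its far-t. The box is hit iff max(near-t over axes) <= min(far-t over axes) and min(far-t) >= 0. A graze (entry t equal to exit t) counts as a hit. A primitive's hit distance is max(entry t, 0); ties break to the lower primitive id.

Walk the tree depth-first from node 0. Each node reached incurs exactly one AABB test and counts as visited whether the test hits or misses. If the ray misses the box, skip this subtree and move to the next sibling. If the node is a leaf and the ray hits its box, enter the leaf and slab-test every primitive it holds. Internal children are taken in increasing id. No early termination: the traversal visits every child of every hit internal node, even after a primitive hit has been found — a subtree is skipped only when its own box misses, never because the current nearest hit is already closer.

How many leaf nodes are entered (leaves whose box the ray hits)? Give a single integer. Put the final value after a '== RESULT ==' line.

Trace the traversal:
N0 x:[55/2,93/2] y:[3,32] z:[27,61] -> hit [55/2,32], descend [3, 5]
  N3 x:[55/2,73/2] y:[7,32] z:[27,58] -> hit [55/2,32], descend [1, 6]
    N1 x:[55/2,73/2] y:[14,32] z:[27,38] -> hit [55/2,32] leaf, test {P3(miss), P6(miss), P7@t=31}
    N6 x:[63/2,35] y:[7,17] z:[54,58] -> miss, prune
  N5 x:[73/2,93/2] y:[3,31] z:[28,61] -> miss, prune

5 AABB tests over nodes [0, 3, 1, 6, 5]; 1 leaf entered; closest P7.

== RESULT ==
1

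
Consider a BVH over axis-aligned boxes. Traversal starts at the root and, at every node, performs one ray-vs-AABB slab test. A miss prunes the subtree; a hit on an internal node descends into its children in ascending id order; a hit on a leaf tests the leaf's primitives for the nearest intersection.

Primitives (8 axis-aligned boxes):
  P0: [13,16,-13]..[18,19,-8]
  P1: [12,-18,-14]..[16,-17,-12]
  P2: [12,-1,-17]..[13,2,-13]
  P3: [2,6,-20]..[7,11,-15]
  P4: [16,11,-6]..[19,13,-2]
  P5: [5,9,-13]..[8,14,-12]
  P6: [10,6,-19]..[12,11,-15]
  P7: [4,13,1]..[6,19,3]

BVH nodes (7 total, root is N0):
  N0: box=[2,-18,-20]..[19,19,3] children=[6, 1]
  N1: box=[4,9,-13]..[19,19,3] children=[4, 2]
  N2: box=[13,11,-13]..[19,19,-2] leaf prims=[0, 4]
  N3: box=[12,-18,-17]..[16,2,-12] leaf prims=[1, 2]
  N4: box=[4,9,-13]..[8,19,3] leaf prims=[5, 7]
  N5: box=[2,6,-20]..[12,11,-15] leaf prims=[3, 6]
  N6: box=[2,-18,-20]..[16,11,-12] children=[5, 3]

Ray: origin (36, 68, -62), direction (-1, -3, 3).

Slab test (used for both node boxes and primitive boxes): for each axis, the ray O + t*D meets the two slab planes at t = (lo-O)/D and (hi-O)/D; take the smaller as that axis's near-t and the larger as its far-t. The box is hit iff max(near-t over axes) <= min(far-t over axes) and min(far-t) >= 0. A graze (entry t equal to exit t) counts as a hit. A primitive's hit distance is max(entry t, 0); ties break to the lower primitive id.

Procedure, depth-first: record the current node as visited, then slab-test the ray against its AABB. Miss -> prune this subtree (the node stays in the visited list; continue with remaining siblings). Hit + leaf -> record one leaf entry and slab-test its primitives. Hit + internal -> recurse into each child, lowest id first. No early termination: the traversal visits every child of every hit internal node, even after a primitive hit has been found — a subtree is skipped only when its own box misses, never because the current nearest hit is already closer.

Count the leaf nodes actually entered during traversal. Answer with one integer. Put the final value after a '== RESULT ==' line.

Trace the traversal:
N0 x:[17,34] y:[49/3,86/3] z:[14,65/3] -> hit [17,65/3], descend [1, 6]
  N1 x:[17,32] y:[49/3,59/3] z:[49/3,65/3] -> hit [17,59/3], descend [2, 4]
    N2 x:[17,23] y:[49/3,19] z:[49/3,20] -> hit [17,19] leaf, test {P0(miss), P4@t=56/3}
    N4 x:[28,32] y:[49/3,59/3] z:[49/3,65/3] -> miss, prune
  N6 x:[20,34] y:[19,86/3] z:[14,50/3] -> miss, prune

Summary -> nodes [0, 1, 2, 4, 6]; box-tests=5; leaf-entries=1; first=P4

== RESULT ==
1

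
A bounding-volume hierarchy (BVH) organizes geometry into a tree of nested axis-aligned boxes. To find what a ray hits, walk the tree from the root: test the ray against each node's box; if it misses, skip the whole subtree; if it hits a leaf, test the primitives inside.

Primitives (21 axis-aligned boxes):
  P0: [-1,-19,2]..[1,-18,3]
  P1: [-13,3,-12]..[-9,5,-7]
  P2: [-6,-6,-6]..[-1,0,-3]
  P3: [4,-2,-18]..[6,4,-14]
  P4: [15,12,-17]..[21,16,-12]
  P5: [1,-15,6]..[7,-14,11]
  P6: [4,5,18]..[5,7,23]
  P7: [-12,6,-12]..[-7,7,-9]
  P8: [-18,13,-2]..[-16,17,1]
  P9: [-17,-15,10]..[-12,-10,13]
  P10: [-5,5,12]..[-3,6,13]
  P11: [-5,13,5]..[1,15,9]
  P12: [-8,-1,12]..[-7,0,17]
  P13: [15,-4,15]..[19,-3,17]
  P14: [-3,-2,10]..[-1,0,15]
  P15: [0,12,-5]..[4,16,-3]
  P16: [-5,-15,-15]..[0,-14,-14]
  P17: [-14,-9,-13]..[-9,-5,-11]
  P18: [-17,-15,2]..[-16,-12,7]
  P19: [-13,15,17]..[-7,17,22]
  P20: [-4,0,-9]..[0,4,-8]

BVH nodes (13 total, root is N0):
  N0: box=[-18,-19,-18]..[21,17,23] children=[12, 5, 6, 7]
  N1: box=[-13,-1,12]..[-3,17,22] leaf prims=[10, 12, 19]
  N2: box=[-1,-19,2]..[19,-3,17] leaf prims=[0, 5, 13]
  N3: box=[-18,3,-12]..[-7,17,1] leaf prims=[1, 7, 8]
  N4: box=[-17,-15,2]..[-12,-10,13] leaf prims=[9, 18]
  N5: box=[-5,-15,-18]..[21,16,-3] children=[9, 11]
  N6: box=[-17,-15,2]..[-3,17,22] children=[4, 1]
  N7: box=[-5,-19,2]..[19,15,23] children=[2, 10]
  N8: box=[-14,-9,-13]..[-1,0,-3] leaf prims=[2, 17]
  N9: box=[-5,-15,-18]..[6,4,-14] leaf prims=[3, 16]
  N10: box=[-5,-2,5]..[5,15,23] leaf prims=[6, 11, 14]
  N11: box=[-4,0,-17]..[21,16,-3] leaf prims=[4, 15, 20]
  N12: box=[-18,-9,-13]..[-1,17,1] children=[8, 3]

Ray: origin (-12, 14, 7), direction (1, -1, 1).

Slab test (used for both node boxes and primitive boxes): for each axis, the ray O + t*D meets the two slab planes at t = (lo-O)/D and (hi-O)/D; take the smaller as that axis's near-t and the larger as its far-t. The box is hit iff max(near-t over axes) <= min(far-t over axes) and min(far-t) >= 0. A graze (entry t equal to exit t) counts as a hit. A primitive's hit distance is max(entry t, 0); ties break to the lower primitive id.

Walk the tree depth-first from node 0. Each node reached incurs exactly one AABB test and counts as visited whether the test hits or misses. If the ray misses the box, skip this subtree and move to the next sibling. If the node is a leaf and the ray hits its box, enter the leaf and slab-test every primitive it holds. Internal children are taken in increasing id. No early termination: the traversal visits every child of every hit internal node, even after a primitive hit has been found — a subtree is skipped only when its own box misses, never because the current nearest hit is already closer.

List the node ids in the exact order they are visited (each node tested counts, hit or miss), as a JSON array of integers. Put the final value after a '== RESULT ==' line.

Trace the traversal:
N0 x:[-6,33] y:[-3,33] z:[-25,16] -> hit [-3,16], descend [5, 6, 7, 12]
  N5 x:[7,33] y:[-2,29] z:[-25,-10] -> miss, prune
  N6 x:[-5,9] y:[-3,29] z:[-5,15] -> hit [-3,9], descend [1, 4]
    N1 x:[-1,9] y:[-3,15] z:[5,15] -> hit [5,9] leaf, test {P10(miss), P12(miss), P19(miss)}
    N4 x:[-5,0] y:[24,29] z:[-5,6] -> miss, prune
  N7 x:[7,31] y:[-1,33] z:[-5,16] -> hit [7,16], descend [2, 10]
    N2 x:[11,31] y:[17,33] z:[-5,10] -> miss, prune
    N10 x:[7,17] y:[-1,16] z:[-2,16] -> hit [7,16] leaf, test {P6(miss), P11(miss), P14(miss)}
  N12 x:[-6,11] y:[-3,23] z:[-20,-6] -> miss, prune

order=[0, 5, 6, 1, 4, 7, 2, 10, 12]  |boxes|=9  |leaves|=2  hit=miss

== RESULT ==
[0, 5, 6, 1, 4, 7, 2, 10, 12]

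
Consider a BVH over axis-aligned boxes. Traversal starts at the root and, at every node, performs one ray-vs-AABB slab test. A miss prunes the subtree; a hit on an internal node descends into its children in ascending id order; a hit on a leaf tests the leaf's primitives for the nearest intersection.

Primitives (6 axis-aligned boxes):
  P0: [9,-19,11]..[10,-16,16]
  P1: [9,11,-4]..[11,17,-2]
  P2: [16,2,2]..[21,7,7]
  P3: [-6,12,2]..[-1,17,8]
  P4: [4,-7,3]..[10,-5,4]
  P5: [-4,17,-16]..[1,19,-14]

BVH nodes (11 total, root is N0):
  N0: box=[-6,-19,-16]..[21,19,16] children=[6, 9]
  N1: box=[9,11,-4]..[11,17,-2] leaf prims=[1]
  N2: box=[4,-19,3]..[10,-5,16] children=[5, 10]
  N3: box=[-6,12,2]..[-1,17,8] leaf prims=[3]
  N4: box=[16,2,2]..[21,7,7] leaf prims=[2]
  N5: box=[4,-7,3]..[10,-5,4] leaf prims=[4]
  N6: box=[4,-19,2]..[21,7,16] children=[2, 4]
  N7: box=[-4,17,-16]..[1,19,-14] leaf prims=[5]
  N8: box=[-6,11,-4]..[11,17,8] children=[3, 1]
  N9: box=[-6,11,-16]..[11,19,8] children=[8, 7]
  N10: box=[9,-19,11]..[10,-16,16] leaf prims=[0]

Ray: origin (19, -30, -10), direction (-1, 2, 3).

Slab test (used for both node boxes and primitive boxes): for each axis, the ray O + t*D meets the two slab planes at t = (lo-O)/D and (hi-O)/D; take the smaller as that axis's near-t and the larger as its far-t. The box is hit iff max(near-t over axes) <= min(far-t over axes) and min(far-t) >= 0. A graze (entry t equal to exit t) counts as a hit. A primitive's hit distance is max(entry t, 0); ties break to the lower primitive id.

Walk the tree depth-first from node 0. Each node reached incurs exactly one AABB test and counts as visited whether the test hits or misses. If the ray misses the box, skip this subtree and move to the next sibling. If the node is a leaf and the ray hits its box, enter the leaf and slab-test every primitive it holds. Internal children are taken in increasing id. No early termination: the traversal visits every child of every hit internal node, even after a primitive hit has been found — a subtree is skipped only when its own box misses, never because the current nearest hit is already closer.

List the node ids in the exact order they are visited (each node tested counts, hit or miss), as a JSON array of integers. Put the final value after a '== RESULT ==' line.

Walk:
N0 x:[-2,25] y:[11/2,49/2] z:[-2,26/3] -> hit [11/2,26/3], descend [6, 9]
  N6 x:[-2,15] y:[11/2,37/2] z:[4,26/3] -> hit [11/2,26/3], descend [2, 4]
    N2 x:[9,15] y:[11/2,25/2] z:[13/3,26/3] -> miss, prune
    N4 x:[-2,3] y:[16,37/2] z:[4,17/3] -> miss, prune
  N9 x:[8,25] y:[41/2,49/2] z:[-2,6] -> miss, prune

5 AABB tests over nodes [0, 6, 2, 4, 9]; 0 leaves entered; closest miss.

== RESULT ==
[0, 6, 2, 4, 9]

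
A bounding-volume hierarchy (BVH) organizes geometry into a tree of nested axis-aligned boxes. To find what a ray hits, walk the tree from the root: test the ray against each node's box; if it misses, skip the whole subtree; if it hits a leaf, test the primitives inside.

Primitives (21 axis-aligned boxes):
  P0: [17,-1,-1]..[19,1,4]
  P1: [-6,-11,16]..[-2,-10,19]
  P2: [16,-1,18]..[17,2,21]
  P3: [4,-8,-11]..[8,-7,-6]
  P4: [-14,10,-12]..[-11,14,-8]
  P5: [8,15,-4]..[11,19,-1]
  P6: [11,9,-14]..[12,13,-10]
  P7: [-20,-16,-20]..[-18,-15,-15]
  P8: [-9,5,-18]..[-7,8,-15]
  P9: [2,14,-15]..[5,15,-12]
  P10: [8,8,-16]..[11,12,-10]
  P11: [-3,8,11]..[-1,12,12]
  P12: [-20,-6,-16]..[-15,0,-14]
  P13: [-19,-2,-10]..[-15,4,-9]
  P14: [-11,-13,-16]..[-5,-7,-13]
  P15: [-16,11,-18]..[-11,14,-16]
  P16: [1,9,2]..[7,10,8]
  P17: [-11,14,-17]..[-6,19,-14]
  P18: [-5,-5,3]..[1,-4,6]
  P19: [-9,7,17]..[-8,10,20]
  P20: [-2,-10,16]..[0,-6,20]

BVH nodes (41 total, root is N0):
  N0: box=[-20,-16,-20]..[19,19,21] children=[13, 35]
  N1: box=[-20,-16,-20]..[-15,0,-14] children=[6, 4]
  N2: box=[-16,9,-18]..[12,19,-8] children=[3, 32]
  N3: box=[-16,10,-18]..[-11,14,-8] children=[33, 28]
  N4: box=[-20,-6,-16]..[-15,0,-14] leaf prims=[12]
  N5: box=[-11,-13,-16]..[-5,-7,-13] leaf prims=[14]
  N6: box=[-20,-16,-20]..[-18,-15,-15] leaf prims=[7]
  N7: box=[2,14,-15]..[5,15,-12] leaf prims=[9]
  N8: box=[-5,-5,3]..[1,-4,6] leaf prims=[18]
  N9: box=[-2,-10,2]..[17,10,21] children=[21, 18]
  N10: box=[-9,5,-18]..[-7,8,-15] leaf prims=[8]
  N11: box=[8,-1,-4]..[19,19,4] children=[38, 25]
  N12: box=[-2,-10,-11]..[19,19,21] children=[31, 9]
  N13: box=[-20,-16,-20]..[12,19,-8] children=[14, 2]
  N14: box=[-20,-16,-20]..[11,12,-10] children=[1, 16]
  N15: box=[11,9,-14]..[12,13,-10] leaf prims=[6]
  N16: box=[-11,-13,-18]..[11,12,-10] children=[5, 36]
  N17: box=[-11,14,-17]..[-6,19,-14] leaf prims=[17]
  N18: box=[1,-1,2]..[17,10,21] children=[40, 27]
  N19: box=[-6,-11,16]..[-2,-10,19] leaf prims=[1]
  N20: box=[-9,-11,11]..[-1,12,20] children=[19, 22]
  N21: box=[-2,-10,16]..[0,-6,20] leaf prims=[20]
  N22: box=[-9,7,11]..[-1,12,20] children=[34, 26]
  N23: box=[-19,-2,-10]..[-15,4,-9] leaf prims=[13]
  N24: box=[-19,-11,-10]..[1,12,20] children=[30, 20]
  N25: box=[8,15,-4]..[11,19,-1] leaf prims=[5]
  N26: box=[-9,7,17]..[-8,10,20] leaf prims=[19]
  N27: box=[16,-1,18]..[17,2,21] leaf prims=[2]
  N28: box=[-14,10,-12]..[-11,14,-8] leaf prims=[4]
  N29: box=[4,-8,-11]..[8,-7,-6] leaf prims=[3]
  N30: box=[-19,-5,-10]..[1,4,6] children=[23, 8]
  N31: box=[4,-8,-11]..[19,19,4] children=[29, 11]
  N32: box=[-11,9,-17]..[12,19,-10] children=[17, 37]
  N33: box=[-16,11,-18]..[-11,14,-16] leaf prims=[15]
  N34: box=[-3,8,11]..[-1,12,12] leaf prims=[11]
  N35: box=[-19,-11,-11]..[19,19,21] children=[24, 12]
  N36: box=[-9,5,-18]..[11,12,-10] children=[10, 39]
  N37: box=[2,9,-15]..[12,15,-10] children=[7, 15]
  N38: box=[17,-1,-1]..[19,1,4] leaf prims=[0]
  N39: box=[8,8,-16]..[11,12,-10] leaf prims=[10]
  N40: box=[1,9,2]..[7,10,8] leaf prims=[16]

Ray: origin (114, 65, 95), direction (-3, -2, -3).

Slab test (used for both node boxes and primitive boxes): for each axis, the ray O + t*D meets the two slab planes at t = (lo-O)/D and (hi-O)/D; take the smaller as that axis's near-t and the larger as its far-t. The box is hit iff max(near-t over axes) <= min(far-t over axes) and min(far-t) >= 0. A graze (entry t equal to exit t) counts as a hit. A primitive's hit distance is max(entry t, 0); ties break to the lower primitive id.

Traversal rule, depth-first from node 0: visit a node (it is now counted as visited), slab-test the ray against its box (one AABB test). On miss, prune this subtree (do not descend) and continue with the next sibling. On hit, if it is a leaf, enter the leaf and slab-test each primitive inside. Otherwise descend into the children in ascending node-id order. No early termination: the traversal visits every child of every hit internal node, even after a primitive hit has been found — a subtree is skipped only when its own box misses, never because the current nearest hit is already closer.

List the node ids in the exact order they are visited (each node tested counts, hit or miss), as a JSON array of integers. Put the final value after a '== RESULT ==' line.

Trace the traversal:
N0 x:[95/3,134/3] y:[23,81/2] z:[74/3,115/3] -> hit [95/3,115/3], descend [13, 35]
  N13 x:[34,134/3] y:[23,81/2] z:[103/3,115/3] -> hit [103/3,115/3], descend [2, 14]
    N2 x:[34,130/3] y:[23,28] z:[103/3,113/3] -> miss, prune
    N14 x:[103/3,134/3] y:[53/2,81/2] z:[35,115/3] -> hit [35,115/3], descend [1, 16]
      N1 x:[43,134/3] y:[65/2,81/2] z:[109/3,115/3] -> miss, prune
      N16 x:[103/3,125/3] y:[53/2,39] z:[35,113/3] -> hit [35,113/3], descend [5, 36]
        N5 x:[119/3,125/3] y:[36,39] z:[36,37] -> miss, prune
        N36 x:[103/3,41] y:[53/2,30] z:[35,113/3] -> miss, prune
  N35 x:[95/3,133/3] y:[23,38] z:[74/3,106/3] -> hit [95/3,106/3], descend [12, 24]
    N12 x:[95/3,116/3] y:[23,75/2] z:[74/3,106/3] -> hit [95/3,106/3], descend [9, 31]
      N9 x:[97/3,116/3] y:[55/2,75/2] z:[74/3,31] -> miss, prune
      N31 x:[95/3,110/3] y:[23,73/2] z:[91/3,106/3] -> hit [95/3,106/3], descend [11, 29]
        N11 x:[95/3,106/3] y:[23,33] z:[91/3,33] -> hit [95/3,33], descend [25, 38]
          N25 x:[103/3,106/3] y:[23,25] z:[32,33] -> miss, prune
          N38 x:[95/3,97/3] y:[32,33] z:[91/3,32] -> hit [32,32] leaf, test {P0@t=32}
        N29 x:[106/3,110/3] y:[36,73/2] z:[101/3,106/3] -> miss, prune
    N24 x:[113/3,133/3] y:[53/2,38] z:[25,35] -> miss, prune

Summary -> nodes [0, 13, 2, 14, 1, 16, 5, 36, 35, 12, 9, 31, 11, 25, 38, 29, 24]; box-tests=17; leaf-entries=1; first=P0

== RESULT ==
[0, 13, 2, 14, 1, 16, 5, 36, 35, 12, 9, 31, 11, 25, 38, 29, 24]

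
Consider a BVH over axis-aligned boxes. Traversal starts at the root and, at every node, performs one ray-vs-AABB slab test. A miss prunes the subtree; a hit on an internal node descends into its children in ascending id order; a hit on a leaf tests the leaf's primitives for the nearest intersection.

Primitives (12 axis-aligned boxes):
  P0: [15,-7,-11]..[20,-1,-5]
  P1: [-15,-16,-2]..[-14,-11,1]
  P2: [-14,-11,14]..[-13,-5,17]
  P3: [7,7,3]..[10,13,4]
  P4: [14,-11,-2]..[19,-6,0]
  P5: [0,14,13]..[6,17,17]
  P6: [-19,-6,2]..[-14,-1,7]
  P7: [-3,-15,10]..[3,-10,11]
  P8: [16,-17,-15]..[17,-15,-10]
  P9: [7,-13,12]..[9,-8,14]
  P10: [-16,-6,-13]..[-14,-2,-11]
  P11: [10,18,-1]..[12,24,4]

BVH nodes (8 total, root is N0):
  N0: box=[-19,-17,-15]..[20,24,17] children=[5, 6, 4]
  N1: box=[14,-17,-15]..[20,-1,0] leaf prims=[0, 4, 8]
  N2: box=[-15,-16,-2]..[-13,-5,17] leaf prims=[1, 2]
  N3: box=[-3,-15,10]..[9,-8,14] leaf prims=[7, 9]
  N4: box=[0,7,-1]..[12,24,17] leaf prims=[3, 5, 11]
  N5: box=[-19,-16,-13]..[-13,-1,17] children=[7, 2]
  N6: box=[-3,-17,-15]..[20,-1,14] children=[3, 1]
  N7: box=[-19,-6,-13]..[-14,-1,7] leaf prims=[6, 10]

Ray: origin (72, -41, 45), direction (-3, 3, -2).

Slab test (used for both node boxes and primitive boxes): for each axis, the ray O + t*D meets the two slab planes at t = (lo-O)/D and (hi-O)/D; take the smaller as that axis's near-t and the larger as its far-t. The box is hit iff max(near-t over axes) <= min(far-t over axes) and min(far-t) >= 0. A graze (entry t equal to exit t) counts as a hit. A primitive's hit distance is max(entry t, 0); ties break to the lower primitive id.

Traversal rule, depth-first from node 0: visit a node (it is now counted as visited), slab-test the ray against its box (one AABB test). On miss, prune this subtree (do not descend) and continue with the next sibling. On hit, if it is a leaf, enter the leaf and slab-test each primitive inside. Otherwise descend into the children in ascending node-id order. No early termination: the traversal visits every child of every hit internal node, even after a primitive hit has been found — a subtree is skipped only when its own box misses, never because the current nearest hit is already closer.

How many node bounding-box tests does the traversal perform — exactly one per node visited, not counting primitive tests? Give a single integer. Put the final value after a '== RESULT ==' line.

Walk:
N0 x:[52/3,91/3] y:[8,65/3] z:[14,30] -> hit [52/3,65/3], descend [4, 5, 6]
  N4 x:[20,24] y:[16,65/3] z:[14,23] -> hit [20,65/3] leaf, test {P3(miss), P5(miss), P11@t=41/2}
  N5 x:[85/3,91/3] y:[25/3,40/3] z:[14,29] -> miss, prune
  N6 x:[52/3,25] y:[8,40/3] z:[31/2,30] -> miss, prune

4 AABB tests over nodes [0, 4, 5, 6]; 1 leaf entered; closest P11.

== RESULT ==
4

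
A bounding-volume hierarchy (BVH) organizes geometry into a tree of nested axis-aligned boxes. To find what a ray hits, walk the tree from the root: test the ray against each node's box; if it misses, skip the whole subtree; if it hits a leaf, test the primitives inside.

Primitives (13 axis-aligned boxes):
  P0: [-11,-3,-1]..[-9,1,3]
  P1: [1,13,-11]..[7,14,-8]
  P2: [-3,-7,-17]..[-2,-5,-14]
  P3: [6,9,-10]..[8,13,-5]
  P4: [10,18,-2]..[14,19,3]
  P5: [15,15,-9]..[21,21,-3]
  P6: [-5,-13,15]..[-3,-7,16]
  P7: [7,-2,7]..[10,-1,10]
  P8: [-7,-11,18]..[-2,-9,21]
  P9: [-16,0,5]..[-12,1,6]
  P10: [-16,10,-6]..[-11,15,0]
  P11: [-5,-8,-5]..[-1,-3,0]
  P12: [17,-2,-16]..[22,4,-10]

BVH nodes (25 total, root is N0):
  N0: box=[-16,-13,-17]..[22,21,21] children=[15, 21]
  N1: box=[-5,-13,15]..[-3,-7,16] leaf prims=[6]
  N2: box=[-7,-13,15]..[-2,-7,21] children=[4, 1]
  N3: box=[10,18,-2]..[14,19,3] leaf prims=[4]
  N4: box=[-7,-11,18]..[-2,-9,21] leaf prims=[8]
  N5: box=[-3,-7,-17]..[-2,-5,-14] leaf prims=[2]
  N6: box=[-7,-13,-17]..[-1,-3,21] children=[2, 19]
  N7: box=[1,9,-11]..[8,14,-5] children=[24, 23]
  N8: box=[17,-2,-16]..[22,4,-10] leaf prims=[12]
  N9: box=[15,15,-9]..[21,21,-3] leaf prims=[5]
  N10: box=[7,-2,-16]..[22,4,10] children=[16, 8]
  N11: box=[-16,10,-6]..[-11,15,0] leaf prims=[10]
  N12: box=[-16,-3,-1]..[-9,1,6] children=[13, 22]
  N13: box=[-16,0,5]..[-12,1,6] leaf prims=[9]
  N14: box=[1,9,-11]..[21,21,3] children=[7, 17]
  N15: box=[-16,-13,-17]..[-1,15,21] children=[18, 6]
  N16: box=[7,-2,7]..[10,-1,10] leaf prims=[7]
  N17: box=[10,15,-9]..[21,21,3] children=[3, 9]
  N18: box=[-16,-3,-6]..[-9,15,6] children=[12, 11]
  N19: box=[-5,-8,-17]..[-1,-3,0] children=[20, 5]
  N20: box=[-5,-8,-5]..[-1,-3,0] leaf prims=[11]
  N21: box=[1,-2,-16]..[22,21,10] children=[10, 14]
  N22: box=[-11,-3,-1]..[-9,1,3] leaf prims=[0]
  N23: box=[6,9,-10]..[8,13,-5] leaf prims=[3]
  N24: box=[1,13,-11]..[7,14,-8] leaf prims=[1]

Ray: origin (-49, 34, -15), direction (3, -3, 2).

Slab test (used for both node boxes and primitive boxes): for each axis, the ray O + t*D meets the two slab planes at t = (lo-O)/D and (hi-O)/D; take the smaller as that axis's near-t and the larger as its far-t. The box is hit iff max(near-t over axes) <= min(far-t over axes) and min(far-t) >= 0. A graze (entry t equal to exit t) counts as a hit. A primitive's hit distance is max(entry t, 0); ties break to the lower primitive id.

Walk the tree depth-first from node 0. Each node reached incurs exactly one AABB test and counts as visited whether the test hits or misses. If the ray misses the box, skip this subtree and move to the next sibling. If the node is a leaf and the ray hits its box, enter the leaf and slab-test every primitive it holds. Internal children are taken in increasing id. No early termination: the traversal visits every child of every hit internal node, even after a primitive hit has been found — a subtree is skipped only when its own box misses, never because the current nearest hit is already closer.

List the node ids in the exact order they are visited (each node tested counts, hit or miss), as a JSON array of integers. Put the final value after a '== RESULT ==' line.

Walk:
N0 x:[11,71/3] y:[13/3,47/3] z:[-1,18] -> hit [11,47/3], descend [15, 21]
  N15 x:[11,16] y:[19/3,47/3] z:[-1,18] -> hit [11,47/3], descend [6, 18]
    N6 x:[14,16] y:[37/3,47/3] z:[-1,18] -> hit [14,47/3], descend [2, 19]
      N2 x:[14,47/3] y:[41/3,47/3] z:[15,18] -> hit [15,47/3], descend [1, 4]
        N1 x:[44/3,46/3] y:[41/3,47/3] z:[15,31/2] -> hit [15,46/3] leaf, test {P6@t=15}
        N4 x:[14,47/3] y:[43/3,15] z:[33/2,18] -> miss, prune
      N19 x:[44/3,16] y:[37/3,14] z:[-1,15/2] -> miss, prune
    N18 x:[11,40/3] y:[19/3,37/3] z:[9/2,21/2] -> miss, prune
  N21 x:[50/3,71/3] y:[13/3,12] z:[-1/2,25/2] -> miss, prune

Summary -> nodes [0, 15, 6, 2, 1, 4, 19, 18, 21]; box-tests=9; leaf-entries=1; first=P6

== RESULT ==
[0, 15, 6, 2, 1, 4, 19, 18, 21]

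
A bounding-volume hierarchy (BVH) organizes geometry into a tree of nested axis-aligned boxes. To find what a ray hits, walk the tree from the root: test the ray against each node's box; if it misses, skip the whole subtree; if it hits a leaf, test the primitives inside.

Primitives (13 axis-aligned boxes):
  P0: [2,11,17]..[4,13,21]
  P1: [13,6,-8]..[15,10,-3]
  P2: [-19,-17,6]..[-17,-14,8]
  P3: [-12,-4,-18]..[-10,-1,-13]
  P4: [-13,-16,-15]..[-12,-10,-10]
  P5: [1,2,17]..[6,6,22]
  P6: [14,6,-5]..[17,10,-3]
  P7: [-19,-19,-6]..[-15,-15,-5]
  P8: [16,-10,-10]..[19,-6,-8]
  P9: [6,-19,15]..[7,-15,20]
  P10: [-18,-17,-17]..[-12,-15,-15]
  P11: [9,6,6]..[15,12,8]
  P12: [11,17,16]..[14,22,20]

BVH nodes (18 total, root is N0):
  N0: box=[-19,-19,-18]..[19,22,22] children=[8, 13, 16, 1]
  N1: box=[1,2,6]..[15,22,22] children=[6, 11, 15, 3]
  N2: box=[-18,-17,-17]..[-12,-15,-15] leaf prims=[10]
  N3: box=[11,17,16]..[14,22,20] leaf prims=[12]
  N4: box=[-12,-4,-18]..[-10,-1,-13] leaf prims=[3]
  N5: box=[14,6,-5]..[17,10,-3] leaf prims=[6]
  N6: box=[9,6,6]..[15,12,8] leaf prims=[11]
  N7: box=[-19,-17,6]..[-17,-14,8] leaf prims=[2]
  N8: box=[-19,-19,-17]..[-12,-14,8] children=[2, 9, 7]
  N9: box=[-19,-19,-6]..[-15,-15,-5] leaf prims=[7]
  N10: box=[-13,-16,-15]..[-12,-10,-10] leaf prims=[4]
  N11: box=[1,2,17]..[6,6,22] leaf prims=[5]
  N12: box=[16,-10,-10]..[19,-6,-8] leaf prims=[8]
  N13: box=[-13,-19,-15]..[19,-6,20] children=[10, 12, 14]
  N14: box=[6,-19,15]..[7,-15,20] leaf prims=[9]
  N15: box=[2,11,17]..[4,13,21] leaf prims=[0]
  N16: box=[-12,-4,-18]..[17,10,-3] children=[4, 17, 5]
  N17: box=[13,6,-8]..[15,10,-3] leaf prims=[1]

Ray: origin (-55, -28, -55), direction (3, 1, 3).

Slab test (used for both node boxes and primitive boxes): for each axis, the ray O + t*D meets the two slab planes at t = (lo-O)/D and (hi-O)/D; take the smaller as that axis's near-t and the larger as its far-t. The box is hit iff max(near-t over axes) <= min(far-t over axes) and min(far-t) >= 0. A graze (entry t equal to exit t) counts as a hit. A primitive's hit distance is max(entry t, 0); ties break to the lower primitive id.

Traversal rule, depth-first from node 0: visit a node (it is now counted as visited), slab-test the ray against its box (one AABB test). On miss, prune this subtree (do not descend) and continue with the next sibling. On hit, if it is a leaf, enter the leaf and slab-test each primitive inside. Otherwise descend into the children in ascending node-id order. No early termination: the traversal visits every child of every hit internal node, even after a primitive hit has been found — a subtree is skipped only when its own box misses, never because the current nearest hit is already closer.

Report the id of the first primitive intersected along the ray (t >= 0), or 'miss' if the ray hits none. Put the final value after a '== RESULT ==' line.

Trace the traversal:
N0 x:[12,74/3] y:[9,50] z:[37/3,77/3] -> hit [37/3,74/3], descend [1, 8, 13, 16]
  N1 x:[56/3,70/3] y:[30,50] z:[61/3,77/3] -> miss, prune
  N8 x:[12,43/3] y:[9,14] z:[38/3,21] -> hit [38/3,14], descend [2, 7, 9]
    N2 x:[37/3,43/3] y:[11,13] z:[38/3,40/3] -> hit [38/3,13] leaf, test {P10@t=38/3}
    N7 x:[12,38/3] y:[11,14] z:[61/3,21] -> miss, prune
    N9 x:[12,40/3] y:[9,13] z:[49/3,50/3] -> miss, prune
  N13 x:[14,74/3] y:[9,22] z:[40/3,25] -> hit [14,22], descend [10, 12, 14]
    N10 x:[14,43/3] y:[12,18] z:[40/3,15] -> hit [14,43/3] leaf, test {P4@t=14}
    N12 x:[71/3,74/3] y:[18,22] z:[15,47/3] -> miss, prune
    N14 x:[61/3,62/3] y:[9,13] z:[70/3,25] -> miss, prune
  N16 x:[43/3,24] y:[24,38] z:[37/3,52/3] -> miss, prune

order=[0, 1, 8, 2, 7, 9, 13, 10, 12, 14, 16]  |boxes|=11  |leaves|=2  hit=P10

== RESULT ==
10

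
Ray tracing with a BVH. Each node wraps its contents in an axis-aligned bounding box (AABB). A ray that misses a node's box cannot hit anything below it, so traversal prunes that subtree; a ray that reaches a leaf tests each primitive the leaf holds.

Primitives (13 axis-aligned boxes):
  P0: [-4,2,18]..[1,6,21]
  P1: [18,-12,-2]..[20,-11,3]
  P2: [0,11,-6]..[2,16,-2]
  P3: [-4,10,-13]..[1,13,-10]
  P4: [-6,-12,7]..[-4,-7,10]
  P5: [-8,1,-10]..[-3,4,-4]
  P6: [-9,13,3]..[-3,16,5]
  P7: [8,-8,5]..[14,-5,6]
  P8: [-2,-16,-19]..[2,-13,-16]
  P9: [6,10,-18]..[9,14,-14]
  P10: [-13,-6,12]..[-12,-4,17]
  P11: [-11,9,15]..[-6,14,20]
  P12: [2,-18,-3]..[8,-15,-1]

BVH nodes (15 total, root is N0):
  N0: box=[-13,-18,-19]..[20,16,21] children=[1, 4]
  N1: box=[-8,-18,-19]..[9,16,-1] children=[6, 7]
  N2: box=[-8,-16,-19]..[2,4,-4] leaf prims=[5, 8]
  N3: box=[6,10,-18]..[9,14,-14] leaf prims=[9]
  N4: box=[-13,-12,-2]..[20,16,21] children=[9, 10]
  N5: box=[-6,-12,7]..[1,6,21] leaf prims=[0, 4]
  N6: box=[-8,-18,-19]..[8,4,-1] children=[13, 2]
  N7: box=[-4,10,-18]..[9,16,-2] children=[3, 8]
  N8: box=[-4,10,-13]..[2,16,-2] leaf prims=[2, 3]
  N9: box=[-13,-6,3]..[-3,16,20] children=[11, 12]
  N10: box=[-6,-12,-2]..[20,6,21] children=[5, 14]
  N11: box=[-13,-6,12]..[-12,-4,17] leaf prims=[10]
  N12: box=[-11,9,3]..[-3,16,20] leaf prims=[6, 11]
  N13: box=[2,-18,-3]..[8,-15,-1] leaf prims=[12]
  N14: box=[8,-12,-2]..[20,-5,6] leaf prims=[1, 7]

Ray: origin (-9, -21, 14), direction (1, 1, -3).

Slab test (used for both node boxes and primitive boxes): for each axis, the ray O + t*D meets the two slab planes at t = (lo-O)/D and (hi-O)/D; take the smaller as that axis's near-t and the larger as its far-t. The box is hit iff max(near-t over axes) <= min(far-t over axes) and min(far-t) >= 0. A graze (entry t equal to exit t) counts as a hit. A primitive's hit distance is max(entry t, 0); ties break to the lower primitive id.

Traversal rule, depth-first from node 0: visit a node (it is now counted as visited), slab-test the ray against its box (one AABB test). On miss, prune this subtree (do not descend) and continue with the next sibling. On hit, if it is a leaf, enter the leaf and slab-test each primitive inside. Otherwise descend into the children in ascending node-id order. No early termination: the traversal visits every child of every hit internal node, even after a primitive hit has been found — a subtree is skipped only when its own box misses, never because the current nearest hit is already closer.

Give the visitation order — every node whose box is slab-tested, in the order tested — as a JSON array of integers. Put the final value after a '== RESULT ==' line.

Walk:
N0 x:[-4,29] y:[3,37] z:[-7/3,11] -> hit [3,11], descend [1, 4]
  N1 x:[1,18] y:[3,37] z:[5,11] -> hit [5,11], descend [6, 7]
    N6 x:[1,17] y:[3,25] z:[5,11] -> hit [5,11], descend [2, 13]
      N2 x:[1,11] y:[5,25] z:[6,11] -> hit [6,11] leaf, test {P5(miss), P8(miss)}
      N13 x:[11,17] y:[3,6] z:[5,17/3] -> miss, prune
    N7 x:[5,18] y:[31,37] z:[16/3,32/3] -> miss, prune
  N4 x:[-4,29] y:[9,37] z:[-7/3,16/3] -> miss, prune

order=[0, 1, 6, 2, 13, 7, 4]  |boxes|=7  |leaves|=1  hit=miss

== RESULT ==
[0, 1, 6, 2, 13, 7, 4]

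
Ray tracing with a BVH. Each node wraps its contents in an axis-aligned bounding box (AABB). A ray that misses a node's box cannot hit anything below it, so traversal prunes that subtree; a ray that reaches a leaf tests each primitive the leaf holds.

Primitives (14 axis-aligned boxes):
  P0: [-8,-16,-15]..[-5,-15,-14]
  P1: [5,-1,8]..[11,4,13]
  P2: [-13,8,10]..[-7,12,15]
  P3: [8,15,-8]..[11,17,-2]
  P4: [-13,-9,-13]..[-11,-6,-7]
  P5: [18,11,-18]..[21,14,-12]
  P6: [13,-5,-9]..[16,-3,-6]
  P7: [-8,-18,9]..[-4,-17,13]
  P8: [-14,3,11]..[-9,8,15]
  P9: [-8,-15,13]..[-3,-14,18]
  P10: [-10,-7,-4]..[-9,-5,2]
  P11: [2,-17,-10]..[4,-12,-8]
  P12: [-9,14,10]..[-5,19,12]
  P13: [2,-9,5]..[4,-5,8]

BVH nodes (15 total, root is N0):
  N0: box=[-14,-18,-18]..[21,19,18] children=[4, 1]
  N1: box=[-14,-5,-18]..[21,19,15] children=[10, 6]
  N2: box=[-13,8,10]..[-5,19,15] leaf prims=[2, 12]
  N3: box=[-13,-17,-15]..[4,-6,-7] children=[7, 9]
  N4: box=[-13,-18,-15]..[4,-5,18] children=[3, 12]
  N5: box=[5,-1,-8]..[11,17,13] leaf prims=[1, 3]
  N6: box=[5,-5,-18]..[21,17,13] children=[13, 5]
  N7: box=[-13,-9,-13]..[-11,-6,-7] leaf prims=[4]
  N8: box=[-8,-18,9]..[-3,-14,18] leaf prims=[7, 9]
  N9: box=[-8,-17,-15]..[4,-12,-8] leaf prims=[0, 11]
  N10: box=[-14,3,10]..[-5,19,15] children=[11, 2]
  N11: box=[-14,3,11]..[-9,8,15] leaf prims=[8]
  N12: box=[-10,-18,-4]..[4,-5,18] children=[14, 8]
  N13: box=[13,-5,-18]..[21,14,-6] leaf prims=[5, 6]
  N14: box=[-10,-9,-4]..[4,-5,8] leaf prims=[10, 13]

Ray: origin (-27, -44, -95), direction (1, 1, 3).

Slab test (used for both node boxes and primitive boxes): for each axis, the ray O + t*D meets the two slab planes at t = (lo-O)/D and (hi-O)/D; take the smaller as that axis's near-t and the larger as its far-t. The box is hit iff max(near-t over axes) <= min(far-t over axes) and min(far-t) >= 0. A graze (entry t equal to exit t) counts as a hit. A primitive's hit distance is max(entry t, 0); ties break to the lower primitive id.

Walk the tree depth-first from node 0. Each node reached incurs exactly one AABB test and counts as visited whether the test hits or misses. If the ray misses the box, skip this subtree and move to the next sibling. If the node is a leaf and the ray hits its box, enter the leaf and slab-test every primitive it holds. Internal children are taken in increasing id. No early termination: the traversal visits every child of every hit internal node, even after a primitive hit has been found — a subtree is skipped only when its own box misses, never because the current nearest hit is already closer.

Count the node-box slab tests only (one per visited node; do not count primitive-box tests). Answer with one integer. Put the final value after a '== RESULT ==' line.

Trace the traversal:
N0 x:[13,48] y:[26,63] z:[77/3,113/3] -> hit [26,113/3], descend [1, 4]
  N1 x:[13,48] y:[39,63] z:[77/3,110/3] -> miss, prune
  N4 x:[14,31] y:[26,39] z:[80/3,113/3] -> hit [80/3,31], descend [3, 12]
    N3 x:[14,31] y:[27,38] z:[80/3,88/3] -> hit [27,88/3], descend [7, 9]
      N7 x:[14,16] y:[35,38] z:[82/3,88/3] -> miss, prune
      N9 x:[19,31] y:[27,32] z:[80/3,29] -> hit [27,29] leaf, test {P0(miss), P11@t=29}
    N12 x:[17,31] y:[26,39] z:[91/3,113/3] -> hit [91/3,31], descend [8, 14]
      N8 x:[19,24] y:[26,30] z:[104/3,113/3] -> miss, prune
      N14 x:[17,31] y:[35,39] z:[91/3,103/3] -> miss, prune

Visited [0, 1, 4, 3, 7, 9, 12, 8, 14]. Tests: 9 box, 1 leaf. Nearest: P11.

== RESULT ==
9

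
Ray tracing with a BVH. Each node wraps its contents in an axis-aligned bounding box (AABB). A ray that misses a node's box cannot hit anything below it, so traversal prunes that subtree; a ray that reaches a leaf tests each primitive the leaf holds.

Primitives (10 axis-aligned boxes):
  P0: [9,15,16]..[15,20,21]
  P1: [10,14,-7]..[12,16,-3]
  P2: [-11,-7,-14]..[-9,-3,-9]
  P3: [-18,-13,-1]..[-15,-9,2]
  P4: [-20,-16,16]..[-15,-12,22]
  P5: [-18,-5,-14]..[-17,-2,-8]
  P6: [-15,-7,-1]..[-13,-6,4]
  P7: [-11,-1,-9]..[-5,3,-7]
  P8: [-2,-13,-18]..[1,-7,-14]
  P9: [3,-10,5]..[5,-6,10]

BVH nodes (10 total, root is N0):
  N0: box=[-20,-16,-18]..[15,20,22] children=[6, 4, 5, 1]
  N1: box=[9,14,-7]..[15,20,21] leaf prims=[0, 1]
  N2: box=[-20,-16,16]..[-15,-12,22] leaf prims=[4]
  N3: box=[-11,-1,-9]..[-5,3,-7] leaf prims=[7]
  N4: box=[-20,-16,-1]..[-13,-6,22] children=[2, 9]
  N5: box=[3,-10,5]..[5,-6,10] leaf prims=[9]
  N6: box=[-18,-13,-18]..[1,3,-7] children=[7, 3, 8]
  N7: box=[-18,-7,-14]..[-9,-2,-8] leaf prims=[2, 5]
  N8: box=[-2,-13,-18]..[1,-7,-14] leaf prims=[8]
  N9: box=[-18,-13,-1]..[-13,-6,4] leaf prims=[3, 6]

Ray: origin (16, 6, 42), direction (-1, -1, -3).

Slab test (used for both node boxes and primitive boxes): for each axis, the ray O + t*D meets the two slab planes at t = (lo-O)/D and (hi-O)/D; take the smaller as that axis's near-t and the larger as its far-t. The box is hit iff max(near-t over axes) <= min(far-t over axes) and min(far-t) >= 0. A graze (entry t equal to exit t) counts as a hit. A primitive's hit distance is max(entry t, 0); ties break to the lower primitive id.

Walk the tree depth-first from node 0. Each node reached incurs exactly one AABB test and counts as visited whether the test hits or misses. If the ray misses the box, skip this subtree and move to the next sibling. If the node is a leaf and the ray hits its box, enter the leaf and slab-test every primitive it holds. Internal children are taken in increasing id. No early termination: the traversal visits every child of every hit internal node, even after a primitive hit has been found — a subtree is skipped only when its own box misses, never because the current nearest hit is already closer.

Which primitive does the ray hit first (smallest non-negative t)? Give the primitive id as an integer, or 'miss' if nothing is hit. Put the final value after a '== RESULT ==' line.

Walk:
N0 x:[1,36] y:[-14,22] z:[20/3,20] -> hit [20/3,20], descend [1, 4, 5, 6]
  N1 x:[1,7] y:[-14,-8] z:[7,49/3] -> miss, prune
  N4 x:[29,36] y:[12,22] z:[20/3,43/3] -> miss, prune
  N5 x:[11,13] y:[12,16] z:[32/3,37/3] -> hit [12,37/3] leaf, test {P9@t=12}
  N6 x:[15,34] y:[3,19] z:[49/3,20] -> hit [49/3,19], descend [3, 7, 8]
    N3 x:[21,27] y:[3,7] z:[49/3,17] -> miss, prune
    N7 x:[25,34] y:[8,13] z:[50/3,56/3] -> miss, prune
    N8 x:[15,18] y:[13,19] z:[56/3,20] -> miss, prune

order=[0, 1, 4, 5, 6, 3, 7, 8]  |boxes|=8  |leaves|=1  hit=P9

== RESULT ==
9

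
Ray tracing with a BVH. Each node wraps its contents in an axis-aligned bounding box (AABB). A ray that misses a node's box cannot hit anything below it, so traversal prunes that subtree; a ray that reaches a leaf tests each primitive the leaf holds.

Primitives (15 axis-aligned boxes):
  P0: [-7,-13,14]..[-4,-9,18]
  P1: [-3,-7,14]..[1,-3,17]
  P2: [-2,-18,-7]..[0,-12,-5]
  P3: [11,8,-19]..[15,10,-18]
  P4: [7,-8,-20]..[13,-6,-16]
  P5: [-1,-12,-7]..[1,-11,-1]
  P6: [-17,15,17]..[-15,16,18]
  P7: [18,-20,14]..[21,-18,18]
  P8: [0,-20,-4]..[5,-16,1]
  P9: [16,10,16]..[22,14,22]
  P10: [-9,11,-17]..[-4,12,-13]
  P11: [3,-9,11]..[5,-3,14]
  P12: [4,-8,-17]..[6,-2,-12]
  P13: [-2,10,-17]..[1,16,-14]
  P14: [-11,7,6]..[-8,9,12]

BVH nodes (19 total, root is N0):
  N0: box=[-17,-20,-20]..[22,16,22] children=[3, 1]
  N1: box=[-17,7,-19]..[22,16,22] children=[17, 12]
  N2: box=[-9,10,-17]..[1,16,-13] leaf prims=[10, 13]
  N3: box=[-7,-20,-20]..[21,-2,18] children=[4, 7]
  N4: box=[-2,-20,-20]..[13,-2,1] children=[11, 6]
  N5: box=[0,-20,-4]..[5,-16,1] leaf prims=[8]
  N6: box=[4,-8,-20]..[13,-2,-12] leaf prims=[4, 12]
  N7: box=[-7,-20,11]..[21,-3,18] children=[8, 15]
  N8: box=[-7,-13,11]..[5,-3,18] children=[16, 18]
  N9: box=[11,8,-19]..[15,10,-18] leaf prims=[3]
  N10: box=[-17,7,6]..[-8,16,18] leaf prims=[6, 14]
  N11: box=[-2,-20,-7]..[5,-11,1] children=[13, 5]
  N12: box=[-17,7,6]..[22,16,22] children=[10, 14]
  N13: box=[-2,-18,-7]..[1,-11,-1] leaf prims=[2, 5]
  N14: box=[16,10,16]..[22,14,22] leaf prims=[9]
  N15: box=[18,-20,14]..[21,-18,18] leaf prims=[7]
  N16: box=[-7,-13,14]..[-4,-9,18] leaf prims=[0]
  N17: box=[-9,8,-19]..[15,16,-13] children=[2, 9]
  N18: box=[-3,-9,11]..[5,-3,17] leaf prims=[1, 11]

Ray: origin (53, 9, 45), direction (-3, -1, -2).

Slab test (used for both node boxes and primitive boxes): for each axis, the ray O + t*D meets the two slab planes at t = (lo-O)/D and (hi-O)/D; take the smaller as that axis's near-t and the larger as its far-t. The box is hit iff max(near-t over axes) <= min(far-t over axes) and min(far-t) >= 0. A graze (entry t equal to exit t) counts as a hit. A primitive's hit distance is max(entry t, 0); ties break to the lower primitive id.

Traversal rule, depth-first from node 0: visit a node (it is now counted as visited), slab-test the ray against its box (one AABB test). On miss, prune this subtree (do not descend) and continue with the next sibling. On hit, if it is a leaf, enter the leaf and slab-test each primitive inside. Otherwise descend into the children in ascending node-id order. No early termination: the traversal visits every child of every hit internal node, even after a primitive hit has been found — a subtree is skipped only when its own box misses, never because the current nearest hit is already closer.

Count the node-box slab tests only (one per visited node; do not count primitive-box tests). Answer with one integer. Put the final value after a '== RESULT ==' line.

Walk:
N0 x:[31/3,70/3] y:[-7,29] z:[23/2,65/2] -> hit [23/2,70/3], descend [1, 3]
  N1 x:[31/3,70/3] y:[-7,2] z:[23/2,32] -> miss, prune
  N3 x:[32/3,20] y:[11,29] z:[27/2,65/2] -> hit [27/2,20], descend [4, 7]
    N4 x:[40/3,55/3] y:[11,29] z:[22,65/2] -> miss, prune
    N7 x:[32/3,20] y:[12,29] z:[27/2,17] -> hit [27/2,17], descend [8, 15]
      N8 x:[16,20] y:[12,22] z:[27/2,17] -> hit [16,17], descend [16, 18]
        N16 x:[19,20] y:[18,22] z:[27/2,31/2] -> miss, prune
        N18 x:[16,56/3] y:[12,18] z:[14,17] -> hit [16,17] leaf, test {P1(miss), P11@t=16}
      N15 x:[32/3,35/3] y:[27,29] z:[27/2,31/2] -> miss, prune

Summary -> nodes [0, 1, 3, 4, 7, 8, 16, 18, 15]; box-tests=9; leaf-entries=1; first=P11

== RESULT ==
9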